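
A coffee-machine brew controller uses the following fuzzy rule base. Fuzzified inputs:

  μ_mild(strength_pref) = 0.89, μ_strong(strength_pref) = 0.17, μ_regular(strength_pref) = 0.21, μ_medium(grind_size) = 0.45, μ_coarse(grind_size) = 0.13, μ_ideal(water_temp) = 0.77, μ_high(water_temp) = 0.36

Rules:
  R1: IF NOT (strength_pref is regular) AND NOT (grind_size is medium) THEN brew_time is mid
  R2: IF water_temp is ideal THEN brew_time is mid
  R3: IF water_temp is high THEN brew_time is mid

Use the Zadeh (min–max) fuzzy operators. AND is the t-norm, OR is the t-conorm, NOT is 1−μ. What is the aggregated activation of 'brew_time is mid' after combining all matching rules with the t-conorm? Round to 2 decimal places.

R1: ¬regular=1−0.21=0.79, ¬medium=1−0.45=0.55; AND[min(a, b)] → w = 0.55
R2: ideal=0.77 → w = 0.77
R3: high=0.36 → w = 0.36
Rules with consequent 'mid': {R1, R2, R3} → strengths 0.55, 0.77, 0.36
Aggregate via t-conorm [max(a, b)]: 0.77

0.77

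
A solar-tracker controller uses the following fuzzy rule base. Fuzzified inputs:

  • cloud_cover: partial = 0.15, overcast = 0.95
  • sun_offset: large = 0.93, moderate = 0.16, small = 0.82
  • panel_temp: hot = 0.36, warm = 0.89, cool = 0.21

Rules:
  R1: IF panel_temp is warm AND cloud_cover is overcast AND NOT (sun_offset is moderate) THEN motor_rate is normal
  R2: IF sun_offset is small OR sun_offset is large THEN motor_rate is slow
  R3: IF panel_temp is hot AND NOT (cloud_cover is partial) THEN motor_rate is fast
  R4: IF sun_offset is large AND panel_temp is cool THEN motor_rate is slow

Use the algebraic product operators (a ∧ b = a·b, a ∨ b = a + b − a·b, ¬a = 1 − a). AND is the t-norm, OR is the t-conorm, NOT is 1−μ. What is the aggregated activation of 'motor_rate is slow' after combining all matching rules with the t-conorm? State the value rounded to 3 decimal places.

0.990

R1: warm=0.89, overcast=0.95, ¬moderate=1−0.16=0.84; AND[a·b] → w = 0.7102
R2: small=0.82, large=0.93; OR[a + b − a·b] → w = 0.9874
R3: hot=0.36, ¬partial=1−0.15=0.85; AND[a·b] → w = 0.3060
R4: large=0.93, cool=0.21; AND[a·b] → w = 0.1953
Rules with consequent 'slow': {R2, R4} → strengths 0.9874, 0.1953
Aggregate via t-conorm [a + b − a·b]: 0.9899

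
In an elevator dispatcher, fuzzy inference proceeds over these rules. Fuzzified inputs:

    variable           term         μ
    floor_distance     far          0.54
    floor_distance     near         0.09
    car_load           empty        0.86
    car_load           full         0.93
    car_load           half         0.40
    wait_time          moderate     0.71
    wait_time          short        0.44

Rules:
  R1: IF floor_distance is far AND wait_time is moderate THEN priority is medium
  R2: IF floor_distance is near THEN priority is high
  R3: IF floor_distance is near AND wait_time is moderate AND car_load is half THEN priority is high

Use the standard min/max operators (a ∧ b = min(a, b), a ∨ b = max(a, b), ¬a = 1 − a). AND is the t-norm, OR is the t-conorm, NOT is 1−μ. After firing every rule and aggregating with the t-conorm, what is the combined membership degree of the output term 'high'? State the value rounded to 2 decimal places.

0.09

R1: far=0.54, moderate=0.71; AND[min(a, b)] → w = 0.54
R2: near=0.09 → w = 0.09
R3: near=0.09, moderate=0.71, half=0.40; AND[min(a, b)] → w = 0.09
Rules with consequent 'high': {R2, R3} → strengths 0.09, 0.09
Aggregate via t-conorm [max(a, b)]: 0.09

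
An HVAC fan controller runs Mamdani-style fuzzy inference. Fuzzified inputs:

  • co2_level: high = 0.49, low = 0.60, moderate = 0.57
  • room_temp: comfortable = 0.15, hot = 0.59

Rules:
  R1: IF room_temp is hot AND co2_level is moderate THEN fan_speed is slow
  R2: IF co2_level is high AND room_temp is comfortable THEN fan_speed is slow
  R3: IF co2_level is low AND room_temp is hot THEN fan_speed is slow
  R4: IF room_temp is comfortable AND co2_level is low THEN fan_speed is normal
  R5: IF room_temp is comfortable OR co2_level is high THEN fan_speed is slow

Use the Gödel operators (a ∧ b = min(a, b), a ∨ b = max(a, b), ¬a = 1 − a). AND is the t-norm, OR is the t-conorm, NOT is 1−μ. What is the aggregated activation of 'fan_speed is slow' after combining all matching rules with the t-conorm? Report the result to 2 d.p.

0.59

R1: hot=0.59, moderate=0.57; AND[min(a, b)] → w = 0.57
R2: high=0.49, comfortable=0.15; AND[min(a, b)] → w = 0.15
R3: low=0.60, hot=0.59; AND[min(a, b)] → w = 0.59
R4: comfortable=0.15, low=0.60; AND[min(a, b)] → w = 0.15
R5: comfortable=0.15, high=0.49; OR[max(a, b)] → w = 0.49
Rules with consequent 'slow': {R1, R2, R3, R5} → strengths 0.57, 0.15, 0.59, 0.49
Aggregate via t-conorm [max(a, b)]: 0.59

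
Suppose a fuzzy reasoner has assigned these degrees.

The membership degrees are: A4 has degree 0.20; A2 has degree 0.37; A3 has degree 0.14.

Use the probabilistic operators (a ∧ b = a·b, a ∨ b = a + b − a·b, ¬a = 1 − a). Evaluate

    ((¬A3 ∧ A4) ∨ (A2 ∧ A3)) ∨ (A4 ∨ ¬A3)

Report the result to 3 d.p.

0.912

¬A3 = 1 − 0.1400 = 0.8600
¬A3 ∧ A4 = a·b on (0.8600, 0.2000) = 0.1720
A2 ∧ A3 = a·b on (0.3700, 0.1400) = 0.0518
(¬A3 ∧ A4) ∨ (A2 ∧ A3) = a + b − a·b on (0.1720, 0.0518) = 0.2149
¬A3 = 1 − 0.1400 = 0.8600
A4 ∨ ¬A3 = a + b − a·b on (0.2000, 0.8600) = 0.8880
((¬A3 ∧ A4) ∨ (A2 ∧ A3)) ∨ (A4 ∨ ¬A3) = a + b − a·b on (0.2149, 0.8880) = 0.9121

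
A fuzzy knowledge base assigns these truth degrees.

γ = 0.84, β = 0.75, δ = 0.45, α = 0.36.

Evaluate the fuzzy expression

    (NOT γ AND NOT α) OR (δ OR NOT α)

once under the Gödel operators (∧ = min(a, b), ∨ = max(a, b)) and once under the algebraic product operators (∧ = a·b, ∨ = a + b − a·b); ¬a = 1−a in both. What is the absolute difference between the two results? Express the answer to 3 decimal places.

0.182

Under Gödel:
  NOT γ = 1 − 0.84 = 0.16
  NOT α = 1 − 0.36 = 0.64
  NOT γ AND NOT α = min(a, b) on (0.16, 0.64) = 0.16
  NOT α = 1 − 0.36 = 0.64
  δ OR NOT α = max(a, b) on (0.45, 0.64) = 0.64
  (NOT γ AND NOT α) OR (δ OR NOT α) = max(a, b) on (0.16, 0.64) = 0.64
  → value = 0.6400
Under algebraic product:
  NOT γ = 1 − 0.8400 = 0.1600
  NOT α = 1 − 0.3600 = 0.6400
  NOT γ AND NOT α = a·b on (0.1600, 0.6400) = 0.1024
  NOT α = 1 − 0.3600 = 0.6400
  δ OR NOT α = a + b − a·b on (0.4500, 0.6400) = 0.8020
  (NOT γ AND NOT α) OR (δ OR NOT α) = a + b − a·b on (0.1024, 0.8020) = 0.8223
  → value = 0.8223
|0.6400 − 0.8223| = 0.182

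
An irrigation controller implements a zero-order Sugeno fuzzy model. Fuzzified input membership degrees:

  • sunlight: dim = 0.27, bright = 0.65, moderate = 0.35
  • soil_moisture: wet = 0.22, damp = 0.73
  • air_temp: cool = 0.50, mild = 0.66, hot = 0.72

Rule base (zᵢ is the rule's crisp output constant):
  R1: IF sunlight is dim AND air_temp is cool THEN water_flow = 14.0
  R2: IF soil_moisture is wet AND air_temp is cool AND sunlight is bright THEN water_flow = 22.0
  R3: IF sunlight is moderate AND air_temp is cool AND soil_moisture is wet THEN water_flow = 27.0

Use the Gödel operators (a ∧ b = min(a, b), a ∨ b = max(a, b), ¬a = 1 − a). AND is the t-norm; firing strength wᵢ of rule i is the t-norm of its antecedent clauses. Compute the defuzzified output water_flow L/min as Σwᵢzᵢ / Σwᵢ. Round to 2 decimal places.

20.51

R1 (z=14.0): dim=0.27, cool=0.50; AND[min(a, b)] → w = 0.27
R2 (z=22.0): wet=0.22, cool=0.50, bright=0.65; AND[min(a, b)] → w = 0.22
R3 (z=27.0): moderate=0.35, cool=0.50, wet=0.22; AND[min(a, b)] → w = 0.22
Weighted average = (0.27·14.0 + 0.22·22.0 + 0.22·27.0) / (0.27 + 0.22 + 0.22)
  = 14.5600 / 0.7100 = 20.51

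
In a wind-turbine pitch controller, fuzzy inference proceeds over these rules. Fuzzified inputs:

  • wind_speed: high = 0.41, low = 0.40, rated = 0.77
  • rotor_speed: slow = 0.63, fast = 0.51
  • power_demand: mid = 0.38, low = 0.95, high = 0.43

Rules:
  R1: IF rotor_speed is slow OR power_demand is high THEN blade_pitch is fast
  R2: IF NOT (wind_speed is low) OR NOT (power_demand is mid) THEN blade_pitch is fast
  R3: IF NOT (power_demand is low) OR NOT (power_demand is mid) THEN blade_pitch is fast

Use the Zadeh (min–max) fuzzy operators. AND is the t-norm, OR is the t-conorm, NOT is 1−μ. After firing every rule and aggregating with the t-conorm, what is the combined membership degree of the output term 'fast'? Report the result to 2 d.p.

R1: slow=0.63, high=0.43; OR[max(a, b)] → w = 0.63
R2: ¬low=1−0.40=0.60, ¬mid=1−0.38=0.62; OR[max(a, b)] → w = 0.62
R3: ¬low=1−0.95=0.05, ¬mid=1−0.38=0.62; OR[max(a, b)] → w = 0.62
Rules with consequent 'fast': {R1, R2, R3} → strengths 0.63, 0.62, 0.62
Aggregate via t-conorm [max(a, b)]: 0.63

0.63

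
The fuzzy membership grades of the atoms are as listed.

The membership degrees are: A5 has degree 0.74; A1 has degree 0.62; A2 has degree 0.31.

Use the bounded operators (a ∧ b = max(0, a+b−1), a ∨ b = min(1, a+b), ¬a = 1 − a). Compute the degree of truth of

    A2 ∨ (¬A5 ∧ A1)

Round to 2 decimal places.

0.31

¬A5 = 1 − 0.74 = 0.26
¬A5 ∧ A1 = max(0, a+b−1) on (0.26, 0.62) = 0.00
A2 ∨ (¬A5 ∧ A1) = min(1, a+b) on (0.31, 0.00) = 0.31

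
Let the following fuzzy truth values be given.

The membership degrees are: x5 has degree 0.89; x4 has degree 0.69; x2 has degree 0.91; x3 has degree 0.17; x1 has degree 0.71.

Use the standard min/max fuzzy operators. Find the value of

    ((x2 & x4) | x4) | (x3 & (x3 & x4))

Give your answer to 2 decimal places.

0.69

x2 & x4 = min(a, b) on (0.91, 0.69) = 0.69
(x2 & x4) | x4 = max(a, b) on (0.69, 0.69) = 0.69
x3 & x4 = min(a, b) on (0.17, 0.69) = 0.17
x3 & (x3 & x4) = min(a, b) on (0.17, 0.17) = 0.17
((x2 & x4) | x4) | (x3 & (x3 & x4)) = max(a, b) on (0.69, 0.17) = 0.69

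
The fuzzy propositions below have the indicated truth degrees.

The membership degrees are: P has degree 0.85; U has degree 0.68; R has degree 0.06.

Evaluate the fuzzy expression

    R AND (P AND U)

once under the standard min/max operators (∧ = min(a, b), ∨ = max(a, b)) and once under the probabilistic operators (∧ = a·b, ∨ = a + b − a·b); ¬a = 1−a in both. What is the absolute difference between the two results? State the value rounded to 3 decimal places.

Under standard min/max:
  P AND U = min(a, b) on (0.85, 0.68) = 0.68
  R AND (P AND U) = min(a, b) on (0.06, 0.68) = 0.06
  → value = 0.0600
Under probabilistic:
  P AND U = a·b on (0.8500, 0.6800) = 0.5780
  R AND (P AND U) = a·b on (0.0600, 0.5780) = 0.0347
  → value = 0.0347
|0.0600 − 0.0347| = 0.025

0.025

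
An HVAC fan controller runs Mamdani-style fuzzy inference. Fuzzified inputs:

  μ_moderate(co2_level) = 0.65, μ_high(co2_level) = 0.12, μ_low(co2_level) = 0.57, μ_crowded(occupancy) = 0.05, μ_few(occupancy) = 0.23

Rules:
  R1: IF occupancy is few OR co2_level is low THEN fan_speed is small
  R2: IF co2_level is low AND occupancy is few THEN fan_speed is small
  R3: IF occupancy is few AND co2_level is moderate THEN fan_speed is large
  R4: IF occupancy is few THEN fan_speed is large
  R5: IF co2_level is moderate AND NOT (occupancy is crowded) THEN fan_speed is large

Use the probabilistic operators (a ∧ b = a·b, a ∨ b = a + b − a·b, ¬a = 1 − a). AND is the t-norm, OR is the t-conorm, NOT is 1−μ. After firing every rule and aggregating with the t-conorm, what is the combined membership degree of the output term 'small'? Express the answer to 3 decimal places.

0.712

R1: few=0.23, low=0.57; OR[a + b − a·b] → w = 0.6689
R2: low=0.57, few=0.23; AND[a·b] → w = 0.1311
R3: few=0.23, moderate=0.65; AND[a·b] → w = 0.1495
R4: few=0.23 → w = 0.2300
R5: moderate=0.65, ¬crowded=1−0.05=0.95; AND[a·b] → w = 0.6175
Rules with consequent 'small': {R1, R2} → strengths 0.6689, 0.1311
Aggregate via t-conorm [a + b − a·b]: 0.7123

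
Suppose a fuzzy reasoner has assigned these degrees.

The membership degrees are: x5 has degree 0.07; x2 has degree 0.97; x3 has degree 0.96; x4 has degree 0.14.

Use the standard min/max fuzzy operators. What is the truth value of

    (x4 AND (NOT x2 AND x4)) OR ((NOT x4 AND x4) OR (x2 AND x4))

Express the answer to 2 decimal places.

NOT x2 = 1 − 0.97 = 0.03
NOT x2 AND x4 = min(a, b) on (0.03, 0.14) = 0.03
x4 AND (NOT x2 AND x4) = min(a, b) on (0.14, 0.03) = 0.03
NOT x4 = 1 − 0.14 = 0.86
NOT x4 AND x4 = min(a, b) on (0.86, 0.14) = 0.14
x2 AND x4 = min(a, b) on (0.97, 0.14) = 0.14
(NOT x4 AND x4) OR (x2 AND x4) = max(a, b) on (0.14, 0.14) = 0.14
(x4 AND (NOT x2 AND x4)) OR ((NOT x4 AND x4) OR (x2 AND x4)) = max(a, b) on (0.03, 0.14) = 0.14

0.14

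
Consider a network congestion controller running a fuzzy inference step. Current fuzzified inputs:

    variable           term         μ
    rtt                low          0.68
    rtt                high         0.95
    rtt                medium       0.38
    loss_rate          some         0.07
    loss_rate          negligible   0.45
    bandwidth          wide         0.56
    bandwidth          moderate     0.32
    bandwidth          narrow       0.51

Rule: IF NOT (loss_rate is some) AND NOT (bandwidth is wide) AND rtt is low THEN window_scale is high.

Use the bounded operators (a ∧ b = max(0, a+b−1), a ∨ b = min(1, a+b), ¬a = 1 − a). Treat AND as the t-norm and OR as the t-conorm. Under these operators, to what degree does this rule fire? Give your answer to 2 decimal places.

firing strength: ¬some=1−0.07=0.93, ¬wide=1−0.56=0.44, low=0.68; AND[max(0, a+b−1)] → w = 0.05

0.05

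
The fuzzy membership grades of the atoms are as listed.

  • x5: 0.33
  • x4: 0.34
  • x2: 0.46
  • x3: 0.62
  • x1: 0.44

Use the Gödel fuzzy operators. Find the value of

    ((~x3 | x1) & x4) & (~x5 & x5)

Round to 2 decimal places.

0.33

~x3 = 1 − 0.62 = 0.38
~x3 | x1 = max(a, b) on (0.38, 0.44) = 0.44
(~x3 | x1) & x4 = min(a, b) on (0.44, 0.34) = 0.34
~x5 = 1 − 0.33 = 0.67
~x5 & x5 = min(a, b) on (0.67, 0.33) = 0.33
((~x3 | x1) & x4) & (~x5 & x5) = min(a, b) on (0.34, 0.33) = 0.33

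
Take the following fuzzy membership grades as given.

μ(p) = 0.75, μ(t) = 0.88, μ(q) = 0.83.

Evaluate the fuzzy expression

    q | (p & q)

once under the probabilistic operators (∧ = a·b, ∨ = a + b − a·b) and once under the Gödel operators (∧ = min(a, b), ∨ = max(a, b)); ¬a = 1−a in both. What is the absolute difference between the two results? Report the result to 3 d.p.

Under probabilistic:
  p & q = a·b on (0.7500, 0.8300) = 0.6225
  q | (p & q) = a + b − a·b on (0.8300, 0.6225) = 0.9358
  → value = 0.9358
Under Gödel:
  p & q = min(a, b) on (0.75, 0.83) = 0.75
  q | (p & q) = max(a, b) on (0.83, 0.75) = 0.83
  → value = 0.8300
|0.9358 − 0.8300| = 0.106

0.106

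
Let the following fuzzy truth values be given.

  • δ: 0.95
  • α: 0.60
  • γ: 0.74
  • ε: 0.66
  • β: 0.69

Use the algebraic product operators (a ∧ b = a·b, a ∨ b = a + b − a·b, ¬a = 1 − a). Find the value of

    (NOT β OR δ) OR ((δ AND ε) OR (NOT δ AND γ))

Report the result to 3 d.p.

0.988

NOT β = 1 − 0.6900 = 0.3100
NOT β OR δ = a + b − a·b on (0.3100, 0.9500) = 0.9655
δ AND ε = a·b on (0.9500, 0.6600) = 0.6270
NOT δ = 1 − 0.9500 = 0.0500
NOT δ AND γ = a·b on (0.0500, 0.7400) = 0.0370
(δ AND ε) OR (NOT δ AND γ) = a + b − a·b on (0.6270, 0.0370) = 0.6408
(NOT β OR δ) OR ((δ AND ε) OR (NOT δ AND γ)) = a + b − a·b on (0.9655, 0.6408) = 0.9876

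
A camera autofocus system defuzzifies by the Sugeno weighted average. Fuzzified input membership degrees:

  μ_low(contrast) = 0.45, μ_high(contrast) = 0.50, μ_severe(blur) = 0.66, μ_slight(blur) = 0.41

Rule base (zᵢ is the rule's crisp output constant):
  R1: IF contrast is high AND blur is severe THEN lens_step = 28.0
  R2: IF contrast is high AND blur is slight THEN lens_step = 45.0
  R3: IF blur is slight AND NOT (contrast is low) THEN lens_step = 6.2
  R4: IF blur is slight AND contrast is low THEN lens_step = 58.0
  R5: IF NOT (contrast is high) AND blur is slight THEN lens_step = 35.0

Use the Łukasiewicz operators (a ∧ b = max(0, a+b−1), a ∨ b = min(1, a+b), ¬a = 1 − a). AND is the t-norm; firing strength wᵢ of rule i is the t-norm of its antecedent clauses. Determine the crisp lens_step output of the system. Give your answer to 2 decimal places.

28.00

R1 (z=28.0): high=0.50, severe=0.66; AND[max(0, a+b−1)] → w = 0.16
R2 (z=45.0): high=0.50, slight=0.41; AND[max(0, a+b−1)] → w = 0.00
R3 (z=6.2): slight=0.41, ¬low=1−0.45=0.55; AND[max(0, a+b−1)] → w = 0.00
R4 (z=58.0): slight=0.41, low=0.45; AND[max(0, a+b−1)] → w = 0.00
R5 (z=35.0): ¬high=1−0.50=0.50, slight=0.41; AND[max(0, a+b−1)] → w = 0.00
Weighted average = (0.16·28.0 + 0.00·45.0 + 0.00·6.2 + 0.00·58.0 + 0.00·35.0) / (0.16 + 0.00 + 0.00 + 0.00 + 0.00)
  = 4.4800 / 0.1600 = 28.00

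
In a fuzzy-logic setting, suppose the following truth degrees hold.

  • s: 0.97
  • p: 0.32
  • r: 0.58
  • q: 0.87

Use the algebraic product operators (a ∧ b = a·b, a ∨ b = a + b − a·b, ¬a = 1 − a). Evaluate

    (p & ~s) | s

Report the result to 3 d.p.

0.970

~s = 1 − 0.9700 = 0.0300
p & ~s = a·b on (0.3200, 0.0300) = 0.0096
(p & ~s) | s = a + b − a·b on (0.0096, 0.9700) = 0.9703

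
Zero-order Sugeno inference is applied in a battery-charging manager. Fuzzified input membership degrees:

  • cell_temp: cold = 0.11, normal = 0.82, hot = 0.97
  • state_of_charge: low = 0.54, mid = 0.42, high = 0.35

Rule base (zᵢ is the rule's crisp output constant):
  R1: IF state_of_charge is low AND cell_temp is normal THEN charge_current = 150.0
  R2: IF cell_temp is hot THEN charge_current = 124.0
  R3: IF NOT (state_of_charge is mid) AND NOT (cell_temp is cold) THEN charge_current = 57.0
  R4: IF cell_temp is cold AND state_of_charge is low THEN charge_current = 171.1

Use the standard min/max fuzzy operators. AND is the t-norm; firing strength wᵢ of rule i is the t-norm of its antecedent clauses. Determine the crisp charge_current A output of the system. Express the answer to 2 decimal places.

115.07

R1 (z=150.0): low=0.54, normal=0.82; AND[min(a, b)] → w = 0.54
R2 (z=124.0): hot=0.97 → w = 0.97
R3 (z=57.0): ¬mid=1−0.42=0.58, ¬cold=1−0.11=0.89; AND[min(a, b)] → w = 0.58
R4 (z=171.1): cold=0.11, low=0.54; AND[min(a, b)] → w = 0.11
Weighted average = (0.54·150.0 + 0.97·124.0 + 0.58·57.0 + 0.11·171.1) / (0.54 + 0.97 + 0.58 + 0.11)
  = 253.1610 / 2.2000 = 115.07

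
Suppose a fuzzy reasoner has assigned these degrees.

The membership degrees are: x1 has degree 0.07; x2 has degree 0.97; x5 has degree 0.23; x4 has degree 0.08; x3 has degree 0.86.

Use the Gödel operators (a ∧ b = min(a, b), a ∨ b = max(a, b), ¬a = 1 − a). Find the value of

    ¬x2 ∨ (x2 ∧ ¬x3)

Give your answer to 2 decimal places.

¬x2 = 1 − 0.97 = 0.03
¬x3 = 1 − 0.86 = 0.14
x2 ∧ ¬x3 = min(a, b) on (0.97, 0.14) = 0.14
¬x2 ∨ (x2 ∧ ¬x3) = max(a, b) on (0.03, 0.14) = 0.14

0.14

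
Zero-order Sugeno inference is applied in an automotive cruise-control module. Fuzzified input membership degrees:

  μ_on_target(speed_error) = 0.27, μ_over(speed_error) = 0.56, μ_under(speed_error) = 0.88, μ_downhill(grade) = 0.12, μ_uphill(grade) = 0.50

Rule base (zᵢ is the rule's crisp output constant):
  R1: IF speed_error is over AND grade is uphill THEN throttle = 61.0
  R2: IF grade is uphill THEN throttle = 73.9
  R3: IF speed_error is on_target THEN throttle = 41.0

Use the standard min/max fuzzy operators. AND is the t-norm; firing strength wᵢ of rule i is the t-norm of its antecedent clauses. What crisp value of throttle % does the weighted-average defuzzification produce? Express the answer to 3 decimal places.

R1 (z=61.0): over=0.56, uphill=0.50; AND[min(a, b)] → w = 0.50
R2 (z=73.9): uphill=0.50 → w = 0.50
R3 (z=41.0): on_target=0.27 → w = 0.27
Weighted average = (0.50·61.0 + 0.50·73.9 + 0.27·41.0) / (0.50 + 0.50 + 0.27)
  = 78.5200 / 1.2700 = 61.827

61.827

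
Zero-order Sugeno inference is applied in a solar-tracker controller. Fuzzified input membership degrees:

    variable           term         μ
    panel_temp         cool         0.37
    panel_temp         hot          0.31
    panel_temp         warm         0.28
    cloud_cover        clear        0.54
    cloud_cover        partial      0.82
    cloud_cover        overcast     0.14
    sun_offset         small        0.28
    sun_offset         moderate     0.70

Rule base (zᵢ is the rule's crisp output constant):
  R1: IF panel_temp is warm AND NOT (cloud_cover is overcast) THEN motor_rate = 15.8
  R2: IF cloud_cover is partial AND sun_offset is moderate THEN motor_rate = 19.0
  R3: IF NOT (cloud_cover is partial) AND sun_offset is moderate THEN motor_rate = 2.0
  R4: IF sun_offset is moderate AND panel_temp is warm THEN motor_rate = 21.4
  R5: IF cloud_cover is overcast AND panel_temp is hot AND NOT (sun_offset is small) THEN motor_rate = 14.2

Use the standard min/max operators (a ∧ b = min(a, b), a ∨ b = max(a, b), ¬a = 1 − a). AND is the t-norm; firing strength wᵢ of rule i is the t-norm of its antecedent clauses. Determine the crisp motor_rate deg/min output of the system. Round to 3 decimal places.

R1 (z=15.8): warm=0.28, ¬overcast=1−0.14=0.86; AND[min(a, b)] → w = 0.28
R2 (z=19.0): partial=0.82, moderate=0.70; AND[min(a, b)] → w = 0.70
R3 (z=2.0): ¬partial=1−0.82=0.18, moderate=0.70; AND[min(a, b)] → w = 0.18
R4 (z=21.4): moderate=0.70, warm=0.28; AND[min(a, b)] → w = 0.28
R5 (z=14.2): overcast=0.14, hot=0.31, ¬small=1−0.28=0.72; AND[min(a, b)] → w = 0.14
Weighted average = (0.28·15.8 + 0.70·19.0 + 0.18·2.0 + 0.28·21.4 + 0.14·14.2) / (0.28 + 0.70 + 0.18 + 0.28 + 0.14)
  = 26.0640 / 1.5800 = 16.496

16.496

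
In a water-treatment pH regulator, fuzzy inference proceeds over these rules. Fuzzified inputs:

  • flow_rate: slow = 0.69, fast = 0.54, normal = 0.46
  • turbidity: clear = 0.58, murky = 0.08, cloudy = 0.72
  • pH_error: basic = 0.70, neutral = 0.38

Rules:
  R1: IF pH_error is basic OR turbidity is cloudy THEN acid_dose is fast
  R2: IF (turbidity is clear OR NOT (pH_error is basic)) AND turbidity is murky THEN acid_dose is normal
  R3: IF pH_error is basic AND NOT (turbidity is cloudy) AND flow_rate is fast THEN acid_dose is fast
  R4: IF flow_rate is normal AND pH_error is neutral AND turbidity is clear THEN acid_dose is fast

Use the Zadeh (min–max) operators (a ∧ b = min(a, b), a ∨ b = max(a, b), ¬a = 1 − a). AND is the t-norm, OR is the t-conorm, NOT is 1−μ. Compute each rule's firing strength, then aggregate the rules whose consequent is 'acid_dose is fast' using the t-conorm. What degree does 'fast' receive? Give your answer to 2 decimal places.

R1: basic=0.70, cloudy=0.72; OR[max(a, b)] → w = 0.72
R2: (clear=0.58 OR ¬basic=1−0.70=0.30) = 0.58; AND[min(a, b)] with murky=0.08 → w = 0.08
R3: basic=0.70, ¬cloudy=1−0.72=0.28, fast=0.54; AND[min(a, b)] → w = 0.28
R4: normal=0.46, neutral=0.38, clear=0.58; AND[min(a, b)] → w = 0.38
Rules with consequent 'fast': {R1, R3, R4} → strengths 0.72, 0.28, 0.38
Aggregate via t-conorm [max(a, b)]: 0.72

0.72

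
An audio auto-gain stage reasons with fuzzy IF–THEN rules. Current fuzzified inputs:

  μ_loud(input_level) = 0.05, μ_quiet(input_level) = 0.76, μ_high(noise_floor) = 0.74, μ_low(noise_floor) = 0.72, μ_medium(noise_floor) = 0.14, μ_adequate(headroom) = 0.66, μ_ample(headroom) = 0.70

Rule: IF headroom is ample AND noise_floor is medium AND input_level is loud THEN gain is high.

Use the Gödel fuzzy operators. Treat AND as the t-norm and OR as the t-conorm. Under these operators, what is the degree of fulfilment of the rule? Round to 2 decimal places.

0.05

firing strength: ample=0.70, medium=0.14, loud=0.05; AND[min(a, b)] → w = 0.05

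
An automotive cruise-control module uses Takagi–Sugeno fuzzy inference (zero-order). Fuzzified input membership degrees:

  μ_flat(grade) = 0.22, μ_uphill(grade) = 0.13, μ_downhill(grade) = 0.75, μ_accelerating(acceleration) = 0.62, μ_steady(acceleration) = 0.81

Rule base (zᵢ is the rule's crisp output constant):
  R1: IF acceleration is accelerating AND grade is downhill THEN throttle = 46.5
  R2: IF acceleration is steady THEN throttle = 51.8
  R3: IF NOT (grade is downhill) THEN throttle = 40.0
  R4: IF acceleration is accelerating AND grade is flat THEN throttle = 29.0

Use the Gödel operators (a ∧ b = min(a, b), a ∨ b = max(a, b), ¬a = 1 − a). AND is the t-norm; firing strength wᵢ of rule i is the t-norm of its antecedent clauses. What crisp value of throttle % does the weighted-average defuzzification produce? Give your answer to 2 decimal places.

R1 (z=46.5): accelerating=0.62, downhill=0.75; AND[min(a, b)] → w = 0.62
R2 (z=51.8): steady=0.81 → w = 0.81
R3 (z=40.0): ¬downhill=1−0.75=0.25 → w = 0.25
R4 (z=29.0): accelerating=0.62, flat=0.22; AND[min(a, b)] → w = 0.22
Weighted average = (0.62·46.5 + 0.81·51.8 + 0.25·40.0 + 0.22·29.0) / (0.62 + 0.81 + 0.25 + 0.22)
  = 87.1680 / 1.9000 = 45.88

45.88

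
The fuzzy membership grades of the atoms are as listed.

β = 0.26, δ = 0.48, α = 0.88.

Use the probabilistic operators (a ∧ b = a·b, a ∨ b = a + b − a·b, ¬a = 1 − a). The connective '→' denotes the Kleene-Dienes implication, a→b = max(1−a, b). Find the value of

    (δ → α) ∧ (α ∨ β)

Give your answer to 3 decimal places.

0.802

δ → α  [Kleene-Dienes: max(1−a, b)] with a=0.4800, b=0.8800 → 0.8800
α ∨ β = a + b − a·b on (0.8800, 0.2600) = 0.9112
(δ → α) ∧ (α ∨ β) = a·b on (0.8800, 0.9112) = 0.8019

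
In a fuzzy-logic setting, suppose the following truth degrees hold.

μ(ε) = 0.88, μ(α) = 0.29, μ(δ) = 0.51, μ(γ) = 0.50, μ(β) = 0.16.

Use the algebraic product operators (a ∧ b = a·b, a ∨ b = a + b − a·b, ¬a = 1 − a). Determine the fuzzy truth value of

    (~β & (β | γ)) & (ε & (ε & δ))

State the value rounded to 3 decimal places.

~β = 1 − 0.1600 = 0.8400
β | γ = a + b − a·b on (0.1600, 0.5000) = 0.5800
~β & (β | γ) = a·b on (0.8400, 0.5800) = 0.4872
ε & δ = a·b on (0.8800, 0.5100) = 0.4488
ε & (ε & δ) = a·b on (0.8800, 0.4488) = 0.3949
(~β & (β | γ)) & (ε & (ε & δ)) = a·b on (0.4872, 0.3949) = 0.1924

0.192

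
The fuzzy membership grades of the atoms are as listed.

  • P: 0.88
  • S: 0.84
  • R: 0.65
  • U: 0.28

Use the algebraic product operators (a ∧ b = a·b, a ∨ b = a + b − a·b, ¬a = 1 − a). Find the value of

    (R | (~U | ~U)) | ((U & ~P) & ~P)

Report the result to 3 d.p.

~U = 1 − 0.2800 = 0.7200
~U = 1 − 0.2800 = 0.7200
~U | ~U = a + b − a·b on (0.7200, 0.7200) = 0.9216
R | (~U | ~U) = a + b − a·b on (0.6500, 0.9216) = 0.9726
~P = 1 − 0.8800 = 0.1200
U & ~P = a·b on (0.2800, 0.1200) = 0.0336
~P = 1 − 0.8800 = 0.1200
(U & ~P) & ~P = a·b on (0.0336, 0.1200) = 0.0040
(R | (~U | ~U)) | ((U & ~P) & ~P) = a + b − a·b on (0.9726, 0.0040) = 0.9727

0.973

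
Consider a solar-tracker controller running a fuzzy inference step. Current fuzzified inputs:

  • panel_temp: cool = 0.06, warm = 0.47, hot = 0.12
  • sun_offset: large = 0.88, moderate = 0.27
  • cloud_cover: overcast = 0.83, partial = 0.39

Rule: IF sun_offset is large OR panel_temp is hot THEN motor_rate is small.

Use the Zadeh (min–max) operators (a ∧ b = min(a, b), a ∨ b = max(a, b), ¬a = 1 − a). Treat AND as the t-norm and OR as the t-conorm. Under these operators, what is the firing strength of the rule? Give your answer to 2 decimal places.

firing strength: large=0.88, hot=0.12; OR[max(a, b)] → w = 0.88

0.88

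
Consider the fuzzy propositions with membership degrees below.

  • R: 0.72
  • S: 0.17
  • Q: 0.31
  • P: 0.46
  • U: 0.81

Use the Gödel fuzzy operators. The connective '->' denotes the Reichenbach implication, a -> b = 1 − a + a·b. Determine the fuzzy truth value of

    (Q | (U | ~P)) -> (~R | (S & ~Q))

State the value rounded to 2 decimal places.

~P = 1 − 0.46 = 0.54
U | ~P = max(a, b) on (0.81, 0.54) = 0.81
Q | (U | ~P) = max(a, b) on (0.31, 0.81) = 0.81
~R = 1 − 0.72 = 0.28
~Q = 1 − 0.31 = 0.69
S & ~Q = min(a, b) on (0.17, 0.69) = 0.17
~R | (S & ~Q) = max(a, b) on (0.28, 0.17) = 0.28
(Q | (U | ~P)) -> (~R | (S & ~Q))  [Reichenbach: 1 − a + a·b] with a=0.81, b=0.28 → 0.42

0.42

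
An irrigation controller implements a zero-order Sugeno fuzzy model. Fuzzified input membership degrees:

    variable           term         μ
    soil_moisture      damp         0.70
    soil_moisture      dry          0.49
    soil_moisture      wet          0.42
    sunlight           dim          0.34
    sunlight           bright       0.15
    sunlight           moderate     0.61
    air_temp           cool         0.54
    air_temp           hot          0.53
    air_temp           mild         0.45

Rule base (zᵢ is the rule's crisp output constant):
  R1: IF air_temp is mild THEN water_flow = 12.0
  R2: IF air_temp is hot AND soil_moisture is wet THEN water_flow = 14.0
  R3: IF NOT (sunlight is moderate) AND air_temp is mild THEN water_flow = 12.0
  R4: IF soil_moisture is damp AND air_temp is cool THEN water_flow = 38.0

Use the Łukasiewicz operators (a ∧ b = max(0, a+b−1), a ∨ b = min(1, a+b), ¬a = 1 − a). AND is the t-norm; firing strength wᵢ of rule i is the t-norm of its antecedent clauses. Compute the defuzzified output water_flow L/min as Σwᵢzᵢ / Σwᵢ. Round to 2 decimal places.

21.04

R1 (z=12.0): mild=0.45 → w = 0.45
R2 (z=14.0): hot=0.53, wet=0.42; AND[max(0, a+b−1)] → w = 0.00
R3 (z=12.0): ¬moderate=1−0.61=0.39, mild=0.45; AND[max(0, a+b−1)] → w = 0.00
R4 (z=38.0): damp=0.70, cool=0.54; AND[max(0, a+b−1)] → w = 0.24
Weighted average = (0.45·12.0 + 0.00·14.0 + 0.00·12.0 + 0.24·38.0) / (0.45 + 0.00 + 0.00 + 0.24)
  = 14.5200 / 0.6900 = 21.04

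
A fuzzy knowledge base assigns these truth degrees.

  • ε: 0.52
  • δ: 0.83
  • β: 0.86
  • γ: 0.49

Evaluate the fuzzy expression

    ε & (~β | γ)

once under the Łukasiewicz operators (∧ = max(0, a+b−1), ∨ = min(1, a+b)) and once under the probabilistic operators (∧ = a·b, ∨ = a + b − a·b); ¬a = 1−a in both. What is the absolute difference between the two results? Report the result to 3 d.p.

Under Łukasiewicz:
  ~β = 1 − 0.86 = 0.14
  ~β | γ = min(1, a+b) on (0.14, 0.49) = 0.63
  ε & (~β | γ) = max(0, a+b−1) on (0.52, 0.63) = 0.15
  → value = 0.1500
Under probabilistic:
  ~β = 1 − 0.8600 = 0.1400
  ~β | γ = a + b − a·b on (0.1400, 0.4900) = 0.5614
  ε & (~β | γ) = a·b on (0.5200, 0.5614) = 0.2919
  → value = 0.2919
|0.1500 − 0.2919| = 0.142

0.142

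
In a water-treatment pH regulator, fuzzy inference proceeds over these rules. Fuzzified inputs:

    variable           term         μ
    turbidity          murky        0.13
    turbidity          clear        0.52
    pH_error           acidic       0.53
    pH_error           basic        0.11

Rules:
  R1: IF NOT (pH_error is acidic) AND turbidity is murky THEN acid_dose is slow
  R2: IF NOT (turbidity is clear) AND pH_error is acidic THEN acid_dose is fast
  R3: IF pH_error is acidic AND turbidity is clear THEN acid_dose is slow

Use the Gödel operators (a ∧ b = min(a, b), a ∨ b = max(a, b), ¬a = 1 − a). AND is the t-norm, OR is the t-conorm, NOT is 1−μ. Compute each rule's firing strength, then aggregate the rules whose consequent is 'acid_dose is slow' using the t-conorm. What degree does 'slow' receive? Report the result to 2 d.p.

0.52

R1: ¬acidic=1−0.53=0.47, murky=0.13; AND[min(a, b)] → w = 0.13
R2: ¬clear=1−0.52=0.48, acidic=0.53; AND[min(a, b)] → w = 0.48
R3: acidic=0.53, clear=0.52; AND[min(a, b)] → w = 0.52
Rules with consequent 'slow': {R1, R3} → strengths 0.13, 0.52
Aggregate via t-conorm [max(a, b)]: 0.52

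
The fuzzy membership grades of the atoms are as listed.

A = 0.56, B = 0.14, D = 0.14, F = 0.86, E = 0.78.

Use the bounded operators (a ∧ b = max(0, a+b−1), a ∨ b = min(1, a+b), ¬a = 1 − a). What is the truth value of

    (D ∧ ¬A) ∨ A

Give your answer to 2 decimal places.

¬A = 1 − 0.56 = 0.44
D ∧ ¬A = max(0, a+b−1) on (0.14, 0.44) = 0.00
(D ∧ ¬A) ∨ A = min(1, a+b) on (0.00, 0.56) = 0.56

0.56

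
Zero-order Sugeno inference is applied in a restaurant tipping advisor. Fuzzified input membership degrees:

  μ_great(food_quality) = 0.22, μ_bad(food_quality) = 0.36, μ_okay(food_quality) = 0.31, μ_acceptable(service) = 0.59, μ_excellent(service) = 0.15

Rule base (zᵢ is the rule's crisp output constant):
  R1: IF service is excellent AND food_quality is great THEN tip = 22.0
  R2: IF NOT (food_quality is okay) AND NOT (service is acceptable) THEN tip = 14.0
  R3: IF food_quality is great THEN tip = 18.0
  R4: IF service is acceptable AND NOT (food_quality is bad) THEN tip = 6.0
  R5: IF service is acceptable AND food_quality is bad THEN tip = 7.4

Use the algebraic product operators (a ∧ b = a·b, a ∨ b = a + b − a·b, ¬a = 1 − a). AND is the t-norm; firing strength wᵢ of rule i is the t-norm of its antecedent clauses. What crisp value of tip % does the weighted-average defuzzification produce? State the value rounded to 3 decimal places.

R1 (z=22.0): excellent=0.15, great=0.22; AND[a·b] → w = 0.0330
R2 (z=14.0): ¬okay=1−0.31=0.69, ¬acceptable=1−0.59=0.41; AND[a·b] → w = 0.2829
R3 (z=18.0): great=0.22 → w = 0.2200
R4 (z=6.0): acceptable=0.59, ¬bad=1−0.36=0.64; AND[a·b] → w = 0.3776
R5 (z=7.4): acceptable=0.59, bad=0.36; AND[a·b] → w = 0.2124
Weighted average = (0.0330·22.0 + 0.2829·14.0 + 0.2200·18.0 + 0.3776·6.0 + 0.2124·7.4) / (0.0330 + 0.2829 + 0.2200 + 0.3776 + 0.2124)
  = 12.4840 / 1.1259 = 11.088

11.088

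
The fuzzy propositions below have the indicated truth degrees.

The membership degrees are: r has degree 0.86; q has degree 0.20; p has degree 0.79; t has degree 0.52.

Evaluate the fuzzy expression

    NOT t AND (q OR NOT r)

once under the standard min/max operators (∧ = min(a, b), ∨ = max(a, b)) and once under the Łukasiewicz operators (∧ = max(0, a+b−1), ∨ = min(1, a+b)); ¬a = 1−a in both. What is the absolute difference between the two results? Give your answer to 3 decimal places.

Under standard min/max:
  NOT t = 1 − 0.52 = 0.48
  NOT r = 1 − 0.86 = 0.14
  q OR NOT r = max(a, b) on (0.20, 0.14) = 0.20
  NOT t AND (q OR NOT r) = min(a, b) on (0.48, 0.20) = 0.20
  → value = 0.2000
Under Łukasiewicz:
  NOT t = 1 − 0.52 = 0.48
  NOT r = 1 − 0.86 = 0.14
  q OR NOT r = min(1, a+b) on (0.20, 0.14) = 0.34
  NOT t AND (q OR NOT r) = max(0, a+b−1) on (0.48, 0.34) = 0.00
  → value = 0.0000
|0.2000 − 0.0000| = 0.200

0.200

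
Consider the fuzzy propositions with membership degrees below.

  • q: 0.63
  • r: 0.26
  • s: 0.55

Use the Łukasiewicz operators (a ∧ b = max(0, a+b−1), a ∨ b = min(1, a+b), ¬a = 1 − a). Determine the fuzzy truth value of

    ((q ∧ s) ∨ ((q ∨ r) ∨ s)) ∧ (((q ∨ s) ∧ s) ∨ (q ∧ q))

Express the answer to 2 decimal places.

0.81

q ∧ s = max(0, a+b−1) on (0.63, 0.55) = 0.18
q ∨ r = min(1, a+b) on (0.63, 0.26) = 0.89
(q ∨ r) ∨ s = min(1, a+b) on (0.89, 0.55) = 1.00
(q ∧ s) ∨ ((q ∨ r) ∨ s) = min(1, a+b) on (0.18, 1.00) = 1.00
q ∨ s = min(1, a+b) on (0.63, 0.55) = 1.00
(q ∨ s) ∧ s = max(0, a+b−1) on (1.00, 0.55) = 0.55
q ∧ q = max(0, a+b−1) on (0.63, 0.63) = 0.26
((q ∨ s) ∧ s) ∨ (q ∧ q) = min(1, a+b) on (0.55, 0.26) = 0.81
((q ∧ s) ∨ ((q ∨ r) ∨ s)) ∧ (((q ∨ s) ∧ s) ∨ (q ∧ q)) = max(0, a+b−1) on (1.00, 0.81) = 0.81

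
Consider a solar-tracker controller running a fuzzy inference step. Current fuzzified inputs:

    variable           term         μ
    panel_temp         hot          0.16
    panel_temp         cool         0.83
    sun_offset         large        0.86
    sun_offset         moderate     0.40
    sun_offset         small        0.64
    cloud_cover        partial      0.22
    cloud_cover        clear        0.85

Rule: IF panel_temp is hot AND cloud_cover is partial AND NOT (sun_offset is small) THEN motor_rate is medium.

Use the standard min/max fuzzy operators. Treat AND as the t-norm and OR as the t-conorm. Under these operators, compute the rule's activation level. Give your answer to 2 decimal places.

0.16

firing strength: hot=0.16, partial=0.22, ¬small=1−0.64=0.36; AND[min(a, b)] → w = 0.16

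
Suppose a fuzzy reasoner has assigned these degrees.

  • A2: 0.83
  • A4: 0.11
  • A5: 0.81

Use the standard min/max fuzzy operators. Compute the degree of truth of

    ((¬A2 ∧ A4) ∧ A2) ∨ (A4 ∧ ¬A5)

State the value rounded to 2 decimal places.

0.11

¬A2 = 1 − 0.83 = 0.17
¬A2 ∧ A4 = min(a, b) on (0.17, 0.11) = 0.11
(¬A2 ∧ A4) ∧ A2 = min(a, b) on (0.11, 0.83) = 0.11
¬A5 = 1 − 0.81 = 0.19
A4 ∧ ¬A5 = min(a, b) on (0.11, 0.19) = 0.11
((¬A2 ∧ A4) ∧ A2) ∨ (A4 ∧ ¬A5) = max(a, b) on (0.11, 0.11) = 0.11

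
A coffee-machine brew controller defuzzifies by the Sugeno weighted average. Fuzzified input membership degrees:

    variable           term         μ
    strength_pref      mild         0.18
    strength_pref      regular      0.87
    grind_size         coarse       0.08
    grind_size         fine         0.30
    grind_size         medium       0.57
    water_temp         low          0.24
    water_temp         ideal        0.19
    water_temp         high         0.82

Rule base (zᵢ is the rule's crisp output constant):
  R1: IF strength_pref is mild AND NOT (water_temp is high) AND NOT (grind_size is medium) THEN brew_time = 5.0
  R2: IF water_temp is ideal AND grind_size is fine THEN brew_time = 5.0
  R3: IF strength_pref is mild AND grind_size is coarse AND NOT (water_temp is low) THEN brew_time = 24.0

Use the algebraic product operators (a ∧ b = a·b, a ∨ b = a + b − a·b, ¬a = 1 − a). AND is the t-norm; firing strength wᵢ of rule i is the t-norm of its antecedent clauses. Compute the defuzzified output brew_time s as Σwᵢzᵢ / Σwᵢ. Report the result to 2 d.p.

R1 (z=5.0): mild=0.18, ¬high=1−0.82=0.18, ¬medium=1−0.57=0.43; AND[a·b] → w = 0.0139
R2 (z=5.0): ideal=0.19, fine=0.30; AND[a·b] → w = 0.0570
R3 (z=24.0): mild=0.18, coarse=0.08, ¬low=1−0.24=0.76; AND[a·b] → w = 0.0109
Weighted average = (0.0139·5.0 + 0.0570·5.0 + 0.0109·24.0) / (0.0139 + 0.0570 + 0.0109)
  = 0.6173 / 0.0819 = 7.54

7.54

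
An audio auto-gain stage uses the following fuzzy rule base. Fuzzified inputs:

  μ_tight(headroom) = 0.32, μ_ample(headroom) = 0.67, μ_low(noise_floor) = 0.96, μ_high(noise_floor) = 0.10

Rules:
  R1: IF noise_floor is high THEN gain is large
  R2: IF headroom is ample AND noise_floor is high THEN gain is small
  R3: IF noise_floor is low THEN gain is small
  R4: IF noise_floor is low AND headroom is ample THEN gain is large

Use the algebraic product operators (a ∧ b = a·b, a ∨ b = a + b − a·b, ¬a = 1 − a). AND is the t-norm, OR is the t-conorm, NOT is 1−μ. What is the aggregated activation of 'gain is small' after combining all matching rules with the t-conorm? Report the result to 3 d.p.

R1: high=0.10 → w = 0.1000
R2: ample=0.67, high=0.10; AND[a·b] → w = 0.0670
R3: low=0.96 → w = 0.9600
R4: low=0.96, ample=0.67; AND[a·b] → w = 0.6432
Rules with consequent 'small': {R2, R3} → strengths 0.0670, 0.9600
Aggregate via t-conorm [a + b − a·b]: 0.9627

0.963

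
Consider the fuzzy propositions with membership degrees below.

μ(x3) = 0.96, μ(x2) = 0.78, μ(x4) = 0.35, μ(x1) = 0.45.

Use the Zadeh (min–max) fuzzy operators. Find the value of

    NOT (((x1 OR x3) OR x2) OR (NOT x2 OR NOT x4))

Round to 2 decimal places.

x1 OR x3 = max(a, b) on (0.45, 0.96) = 0.96
(x1 OR x3) OR x2 = max(a, b) on (0.96, 0.78) = 0.96
NOT x2 = 1 − 0.78 = 0.22
NOT x4 = 1 − 0.35 = 0.65
NOT x2 OR NOT x4 = max(a, b) on (0.22, 0.65) = 0.65
((x1 OR x3) OR x2) OR (NOT x2 OR NOT x4) = max(a, b) on (0.96, 0.65) = 0.96
NOT (((x1 OR x3) OR x2) OR (NOT x2 OR NOT x4)) = 1 − 0.96 = 0.04

0.04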